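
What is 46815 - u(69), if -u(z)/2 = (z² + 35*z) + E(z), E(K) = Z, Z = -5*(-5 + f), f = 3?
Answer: 61187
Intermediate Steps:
Z = 10 (Z = -5*(-5 + 3) = -5*(-2) = 10)
E(K) = 10
u(z) = -20 - 70*z - 2*z² (u(z) = -2*((z² + 35*z) + 10) = -2*(10 + z² + 35*z) = -20 - 70*z - 2*z²)
46815 - u(69) = 46815 - (-20 - 70*69 - 2*69²) = 46815 - (-20 - 4830 - 2*4761) = 46815 - (-20 - 4830 - 9522) = 46815 - 1*(-14372) = 46815 + 14372 = 61187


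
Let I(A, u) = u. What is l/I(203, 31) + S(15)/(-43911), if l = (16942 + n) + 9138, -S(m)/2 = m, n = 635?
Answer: 391027765/453747 ≈ 861.77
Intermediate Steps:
S(m) = -2*m
l = 26715 (l = (16942 + 635) + 9138 = 17577 + 9138 = 26715)
l/I(203, 31) + S(15)/(-43911) = 26715/31 - 2*15/(-43911) = 26715*(1/31) - 30*(-1/43911) = 26715/31 + 10/14637 = 391027765/453747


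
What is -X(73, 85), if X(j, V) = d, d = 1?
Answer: -1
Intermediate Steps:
X(j, V) = 1
-X(73, 85) = -1*1 = -1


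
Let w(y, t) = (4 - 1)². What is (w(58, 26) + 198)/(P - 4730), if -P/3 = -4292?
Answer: 207/8146 ≈ 0.025411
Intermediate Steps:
P = 12876 (P = -3*(-4292) = 12876)
w(y, t) = 9 (w(y, t) = 3² = 9)
(w(58, 26) + 198)/(P - 4730) = (9 + 198)/(12876 - 4730) = 207/8146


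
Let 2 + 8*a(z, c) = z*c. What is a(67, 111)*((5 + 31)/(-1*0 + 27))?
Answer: 7435/6 ≈ 1239.2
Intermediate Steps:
a(z, c) = -¼ + c*z/8 (a(z, c) = -¼ + (z*c)/8 = -¼ + (c*z)/8 = -¼ + c*z/8)
a(67, 111)*((5 + 31)/(-1*0 + 27)) = (-¼ + (⅛)*111*67)*((5 + 31)/(-1*0 + 27)) = (-¼ + 7437/8)*(36/(0 + 27)) = 7435*(36/27)/8 = 7435*(36*(1/27))/8 = (7435/8)*(4/3) = 7435/6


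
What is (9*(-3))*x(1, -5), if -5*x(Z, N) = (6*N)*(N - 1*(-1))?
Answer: 648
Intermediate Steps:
x(Z, N) = -6*N*(1 + N)/5 (x(Z, N) = -6*N*(N - 1*(-1))/5 = -6*N*(N + 1)/5 = -6*N*(1 + N)/5)
(9*(-3))*x(1, -5) = (9*(-3))*(-6/5*(-5)*(1 - 5)) = -(-162)*(-5)*(-4)/5 = -27*(-24) = 648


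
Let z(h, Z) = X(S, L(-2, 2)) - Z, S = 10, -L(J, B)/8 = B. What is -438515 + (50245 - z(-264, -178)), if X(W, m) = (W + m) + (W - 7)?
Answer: -388445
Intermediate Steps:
L(J, B) = -8*B
X(W, m) = -7 + m + 2*W (X(W, m) = (W + m) + (-7 + W) = -7 + m + 2*W)
z(h, Z) = -3 - Z (z(h, Z) = (-7 - 8*2 + 2*10) - Z = (-7 - 16 + 20) - Z = -3 - Z)
-438515 + (50245 - z(-264, -178)) = -438515 + (50245 - (-3 - 1*(-178))) = -438515 + (50245 - (-3 + 178)) = -438515 + (50245 - 1*175) = -438515 + (50245 - 175) = -438515 + 50070 = -388445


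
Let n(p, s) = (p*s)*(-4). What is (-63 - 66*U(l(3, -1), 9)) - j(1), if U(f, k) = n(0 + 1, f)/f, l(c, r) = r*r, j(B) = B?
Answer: 200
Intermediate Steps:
l(c, r) = r**2
n(p, s) = -4*p*s
U(f, k) = -4 (U(f, k) = (-4*(0 + 1)*f)/f = (-4*1*f)/f = (-4*f)/f = -4)
(-63 - 66*U(l(3, -1), 9)) - j(1) = (-63 - 66*(-4)) - 1*1 = (-63 + 264) - 1 = 201 - 1 = 200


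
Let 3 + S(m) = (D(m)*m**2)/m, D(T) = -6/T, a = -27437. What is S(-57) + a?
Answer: -27446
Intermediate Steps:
S(m) = -9 (S(m) = -3 + ((-6/m)*m**2)/m = -3 + (-6*m)/m = -3 - 6 = -9)
S(-57) + a = -9 - 27437 = -27446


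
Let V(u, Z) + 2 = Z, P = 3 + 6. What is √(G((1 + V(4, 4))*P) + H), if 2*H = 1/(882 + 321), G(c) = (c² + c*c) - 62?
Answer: √8081217462/2406 ≈ 37.363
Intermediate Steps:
P = 9
V(u, Z) = -2 + Z
G(c) = -62 + 2*c² (G(c) = (c² + c²) - 62 = 2*c² - 62 = -62 + 2*c²)
H = 1/2406 (H = 1/(2*(882 + 321)) = (½)/1203 = (½)*(1/1203) = 1/2406 ≈ 0.00041563)
√(G((1 + V(4, 4))*P) + H) = √((-62 + 2*((1 + (-2 + 4))*9)²) + 1/2406) = √((-62 + 2*((1 + 2)*9)²) + 1/2406) = √((-62 + 2*(3*9)²) + 1/2406) = √((-62 + 2*27²) + 1/2406) = √((-62 + 2*729) + 1/2406) = √((-62 + 1458) + 1/2406) = √(1396 + 1/2406) = √(3358777/2406) = √8081217462/2406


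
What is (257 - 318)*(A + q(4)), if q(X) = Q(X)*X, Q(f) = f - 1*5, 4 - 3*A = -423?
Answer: -25315/3 ≈ -8438.3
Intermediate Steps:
A = 427/3 (A = 4/3 - ⅓*(-423) = 4/3 + 141 = 427/3 ≈ 142.33)
Q(f) = -5 + f (Q(f) = f - 5 = -5 + f)
q(X) = X*(-5 + X) (q(X) = (-5 + X)*X = X*(-5 + X))
(257 - 318)*(A + q(4)) = (257 - 318)*(427/3 + 4*(-5 + 4)) = -61*(427/3 + 4*(-1)) = -61*(427/3 - 4) = -61*415/3 = -25315/3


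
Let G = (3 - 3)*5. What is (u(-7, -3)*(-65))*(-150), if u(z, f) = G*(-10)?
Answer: 0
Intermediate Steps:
G = 0 (G = 0*5 = 0)
u(z, f) = 0 (u(z, f) = 0*(-10) = 0)
(u(-7, -3)*(-65))*(-150) = (0*(-65))*(-150) = 0*(-150) = 0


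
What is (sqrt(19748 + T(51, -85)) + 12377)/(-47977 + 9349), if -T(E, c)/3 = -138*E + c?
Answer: -12377/38628 - sqrt(41117)/38628 ≈ -0.32566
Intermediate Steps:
T(E, c) = -3*c + 414*E (T(E, c) = -3*(-138*E + c) = -3*(c - 138*E) = -3*c + 414*E)
(sqrt(19748 + T(51, -85)) + 12377)/(-47977 + 9349) = (sqrt(19748 + (-3*(-85) + 414*51)) + 12377)/(-47977 + 9349) = (sqrt(19748 + (255 + 21114)) + 12377)/(-38628) = (sqrt(19748 + 21369) + 12377)*(-1/38628) = (sqrt(41117) + 12377)*(-1/38628) = (12377 + sqrt(41117))*(-1/38628) = -12377/38628 - sqrt(41117)/38628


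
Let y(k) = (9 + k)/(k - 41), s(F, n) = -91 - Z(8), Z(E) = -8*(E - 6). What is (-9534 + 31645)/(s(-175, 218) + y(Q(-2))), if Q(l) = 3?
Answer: -420109/1431 ≈ -293.58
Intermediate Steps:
Z(E) = 48 - 8*E (Z(E) = -8*(-6 + E) = 48 - 8*E)
s(F, n) = -75 (s(F, n) = -91 - (48 - 8*8) = -91 - (48 - 64) = -91 - 1*(-16) = -91 + 16 = -75)
y(k) = (9 + k)/(-41 + k)
(-9534 + 31645)/(s(-175, 218) + y(Q(-2))) = (-9534 + 31645)/(-75 + (9 + 3)/(-41 + 3)) = 22111/(-75 + 12/(-38)) = 22111/(-75 - 1/38*12) = 22111/(-75 - 6/19) = 22111/(-1431/19) = 22111*(-19/1431) = -420109/1431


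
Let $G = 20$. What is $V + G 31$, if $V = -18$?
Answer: $602$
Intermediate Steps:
$V + G 31 = -18 + 20 \cdot 31 = -18 + 620 = 602$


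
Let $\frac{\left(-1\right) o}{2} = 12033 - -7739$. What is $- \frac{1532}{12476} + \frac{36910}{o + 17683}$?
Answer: $- \frac{123495053}{68184459} \approx -1.8112$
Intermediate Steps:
$o = -39544$ ($o = - 2 \left(12033 - -7739\right) = - 2 \left(12033 + 7739\right) = \left(-2\right) 19772 = -39544$)
$- \frac{1532}{12476} + \frac{36910}{o + 17683} = - \frac{1532}{12476} + \frac{36910}{-39544 + 17683} = \left(-1532\right) \frac{1}{12476} + \frac{36910}{-21861} = - \frac{383}{3119} + 36910 \left(- \frac{1}{21861}\right) = - \frac{383}{3119} - \frac{36910}{21861} = - \frac{123495053}{68184459}$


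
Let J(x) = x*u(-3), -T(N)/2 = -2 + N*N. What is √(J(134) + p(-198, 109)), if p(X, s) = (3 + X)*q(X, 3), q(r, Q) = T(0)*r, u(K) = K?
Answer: √154038 ≈ 392.48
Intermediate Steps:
T(N) = 4 - 2*N² (T(N) = -2*(-2 + N*N) = -2*(-2 + N²) = 4 - 2*N²)
J(x) = -3*x (J(x) = x*(-3) = -3*x)
q(r, Q) = 4*r (q(r, Q) = (4 - 2*0²)*r = (4 - 2*0)*r = (4 + 0)*r = 4*r)
p(X, s) = 4*X*(3 + X) (p(X, s) = (3 + X)*(4*X) = 4*X*(3 + X))
√(J(134) + p(-198, 109)) = √(-3*134 + 4*(-198)*(3 - 198)) = √(-402 + 4*(-198)*(-195)) = √(-402 + 154440) = √154038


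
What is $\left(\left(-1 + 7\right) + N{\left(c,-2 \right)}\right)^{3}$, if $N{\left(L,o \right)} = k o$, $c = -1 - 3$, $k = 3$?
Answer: $0$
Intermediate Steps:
$c = -4$ ($c = -1 - 3 = -4$)
$N{\left(L,o \right)} = 3 o$
$\left(\left(-1 + 7\right) + N{\left(c,-2 \right)}\right)^{3} = \left(\left(-1 + 7\right) + 3 \left(-2\right)\right)^{3} = \left(6 - 6\right)^{3} = 0^{3} = 0$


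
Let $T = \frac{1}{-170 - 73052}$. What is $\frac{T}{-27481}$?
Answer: $\frac{1}{2012213782} \approx 4.9697 \cdot 10^{-10}$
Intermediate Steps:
$T = - \frac{1}{73222}$ ($T = \frac{1}{-73222} = - \frac{1}{73222} \approx -1.3657 \cdot 10^{-5}$)
$\frac{T}{-27481} = - \frac{1}{73222 \left(-27481\right)} = \left(- \frac{1}{73222}\right) \left(- \frac{1}{27481}\right) = \frac{1}{2012213782}$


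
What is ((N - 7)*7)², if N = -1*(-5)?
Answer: 196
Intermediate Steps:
N = 5
((N - 7)*7)² = ((5 - 7)*7)² = (-2*7)² = (-14)² = 196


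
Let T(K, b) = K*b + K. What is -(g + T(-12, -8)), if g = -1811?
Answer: 1727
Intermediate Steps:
T(K, b) = K + K*b
-(g + T(-12, -8)) = -(-1811 - 12*(1 - 8)) = -(-1811 - 12*(-7)) = -(-1811 + 84) = -1*(-1727) = 1727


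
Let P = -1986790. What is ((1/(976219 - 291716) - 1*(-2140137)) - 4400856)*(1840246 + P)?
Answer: 226772287999860864/684503 ≈ 3.3129e+11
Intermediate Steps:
((1/(976219 - 291716) - 1*(-2140137)) - 4400856)*(1840246 + P) = ((1/(976219 - 291716) - 1*(-2140137)) - 4400856)*(1840246 - 1986790) = ((1/684503 + 2140137) - 4400856)*(-146544) = (1464930196912/684503 - 4400856)*(-146544) = -1547468937656/684503*(-146544) = 226772287999860864/684503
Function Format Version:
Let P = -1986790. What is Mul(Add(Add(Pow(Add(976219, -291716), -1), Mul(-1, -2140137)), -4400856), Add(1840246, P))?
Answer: Rational(226772287999860864, 684503) ≈ 3.3129e+11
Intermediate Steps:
Mul(Add(Add(Pow(Add(976219, -291716), -1), Mul(-1, -2140137)), -4400856), Add(1840246, P)) = Mul(Add(Add(Pow(Add(976219, -291716), -1), Mul(-1, -2140137)), -4400856), Add(1840246, -1986790)) = Mul(Add(Add(Pow(684503, -1), 2140137), -4400856), -146544) = Mul(Add(Add(Rational(1, 684503), 2140137), -4400856), -146544) = Mul(Add(Rational(1464930196912, 684503), -4400856), -146544) = Mul(Rational(-1547468937656, 684503), -146544) = Rational(226772287999860864, 684503)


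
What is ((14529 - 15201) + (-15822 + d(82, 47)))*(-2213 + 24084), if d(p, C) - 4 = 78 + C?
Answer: -357918915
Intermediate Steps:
d(p, C) = 82 + C (d(p, C) = 4 + (78 + C) = 82 + C)
((14529 - 15201) + (-15822 + d(82, 47)))*(-2213 + 24084) = ((14529 - 15201) + (-15822 + (82 + 47)))*(-2213 + 24084) = (-672 + (-15822 + 129))*21871 = (-672 - 15693)*21871 = -16365*21871 = -357918915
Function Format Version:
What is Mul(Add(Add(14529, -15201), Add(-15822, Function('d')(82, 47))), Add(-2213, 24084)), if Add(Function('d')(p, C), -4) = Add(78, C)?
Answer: -357918915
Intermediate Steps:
Function('d')(p, C) = Add(82, C) (Function('d')(p, C) = Add(4, Add(78, C)) = Add(82, C))
Mul(Add(Add(14529, -15201), Add(-15822, Function('d')(82, 47))), Add(-2213, 24084)) = Mul(Add(Add(14529, -15201), Add(-15822, Add(82, 47))), Add(-2213, 24084)) = Mul(Add(-672, Add(-15822, 129)), 21871) = Mul(Add(-672, -15693), 21871) = Mul(-16365, 21871) = -357918915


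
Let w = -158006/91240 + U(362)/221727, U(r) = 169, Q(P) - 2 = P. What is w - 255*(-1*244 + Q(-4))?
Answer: 634508092081799/10115185740 ≈ 62728.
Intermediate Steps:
Q(P) = 2 + P
w = -17509388401/10115185740 (w = -158006/91240 + 169/221727 = -158006*1/91240 + 169*(1/221727) = -79003/45620 + 169/221727 = -17509388401/10115185740 ≈ -1.7310)
w - 255*(-1*244 + Q(-4)) = -17509388401/10115185740 - 255*(-1*244 + (2 - 4)) = -17509388401/10115185740 - 255*(-244 - 2) = -17509388401/10115185740 - 255*(-246) = -17509388401/10115185740 - 1*(-62730) = -17509388401/10115185740 + 62730 = 634508092081799/10115185740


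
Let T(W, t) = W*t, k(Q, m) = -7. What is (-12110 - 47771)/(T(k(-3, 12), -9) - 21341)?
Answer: 59881/21278 ≈ 2.8142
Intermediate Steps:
(-12110 - 47771)/(T(k(-3, 12), -9) - 21341) = (-12110 - 47771)/(-7*(-9) - 21341) = -59881/(63 - 21341) = -59881/(-21278) = -59881*(-1/21278) = 59881/21278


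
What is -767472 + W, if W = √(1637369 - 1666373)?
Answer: -767472 + 2*I*√7251 ≈ -7.6747e+5 + 170.31*I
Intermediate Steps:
W = 2*I*√7251 (W = √(-29004) = 2*I*√7251 ≈ 170.31*I)
-767472 + W = -767472 + 2*I*√7251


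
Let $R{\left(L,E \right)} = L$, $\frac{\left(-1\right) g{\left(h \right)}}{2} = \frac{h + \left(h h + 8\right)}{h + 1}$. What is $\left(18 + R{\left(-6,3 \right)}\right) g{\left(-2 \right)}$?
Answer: $240$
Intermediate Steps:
$g{\left(h \right)} = - \frac{2 \left(8 + h + h^{2}\right)}{1 + h}$ ($g{\left(h \right)} = - 2 \frac{h + \left(h h + 8\right)}{h + 1} = - 2 \frac{h + \left(h^{2} + 8\right)}{1 + h} = - 2 \frac{h + \left(8 + h^{2}\right)}{1 + h} = - 2 \frac{8 + h + h^{2}}{1 + h} = - \frac{2 \left(8 + h + h^{2}\right)}{1 + h}$)
$\left(18 + R{\left(-6,3 \right)}\right) g{\left(-2 \right)} = \left(18 - 6\right) \frac{2 \left(-8 - -2 - \left(-2\right)^{2}\right)}{1 - 2} = 12 \frac{2 \left(-8 + 2 - 4\right)}{-1} = 12 \cdot 2 \left(-1\right) \left(-8 + 2 - 4\right) = 12 \cdot 2 \left(-1\right) \left(-10\right) = 12 \cdot 20 = 240$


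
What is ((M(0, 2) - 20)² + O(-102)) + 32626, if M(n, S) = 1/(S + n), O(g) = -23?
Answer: 131933/4 ≈ 32983.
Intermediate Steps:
((M(0, 2) - 20)² + O(-102)) + 32626 = ((1/(2 + 0) - 20)² - 23) + 32626 = ((1/2 - 20)² - 23) + 32626 = ((½ - 20)² - 23) + 32626 = ((-39/2)² - 23) + 32626 = (1521/4 - 23) + 32626 = 1429/4 + 32626 = 131933/4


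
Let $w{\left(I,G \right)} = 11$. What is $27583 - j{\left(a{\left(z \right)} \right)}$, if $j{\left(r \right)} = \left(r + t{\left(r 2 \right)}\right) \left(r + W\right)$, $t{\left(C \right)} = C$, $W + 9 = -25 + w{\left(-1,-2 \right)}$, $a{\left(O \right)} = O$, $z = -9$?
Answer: $26719$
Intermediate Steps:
$W = -23$ ($W = -9 + \left(-25 + 11\right) = -9 - 14 = -23$)
$j{\left(r \right)} = 3 r \left(-23 + r\right)$ ($j{\left(r \right)} = \left(r + r 2\right) \left(r - 23\right) = \left(r + 2 r\right) \left(-23 + r\right) = 3 r \left(-23 + r\right)$)
$27583 - j{\left(a{\left(z \right)} \right)} = 27583 - 3 \left(-9\right) \left(-23 - 9\right) = 27583 - 3 \left(-9\right) \left(-32\right) = 27583 - 864 = 26719$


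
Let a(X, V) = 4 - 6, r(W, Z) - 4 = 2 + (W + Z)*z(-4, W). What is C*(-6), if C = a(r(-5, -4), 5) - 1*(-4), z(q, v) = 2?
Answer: -12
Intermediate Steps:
r(W, Z) = 6 + 2*W + 2*Z (r(W, Z) = 4 + (2 + (W + Z)*2) = 4 + (2 + (2*W + 2*Z)) = 4 + (2 + 2*W + 2*Z) = 6 + 2*W + 2*Z)
a(X, V) = -2
C = 2 (C = -2 - 1*(-4) = -2 + 4 = 2)
C*(-6) = 2*(-6) = -12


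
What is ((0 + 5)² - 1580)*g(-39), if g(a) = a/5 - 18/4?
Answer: 38253/2 ≈ 19127.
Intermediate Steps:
g(a) = -9/2 + a/5 (g(a) = a*(⅕) - 18*¼ = a/5 - 9/2 = -9/2 + a/5)
((0 + 5)² - 1580)*g(-39) = ((0 + 5)² - 1580)*(-9/2 + (⅕)*(-39)) = (5² - 1580)*(-9/2 - 39/5) = (25 - 1580)*(-123/10) = -1555*(-123/10) = 38253/2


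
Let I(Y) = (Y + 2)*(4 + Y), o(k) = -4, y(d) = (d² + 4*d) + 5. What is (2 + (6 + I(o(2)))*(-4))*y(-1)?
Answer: -44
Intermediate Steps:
y(d) = 5 + d² + 4*d
I(Y) = (2 + Y)*(4 + Y)
(2 + (6 + I(o(2)))*(-4))*y(-1) = (2 + (6 + (8 + (-4)² + 6*(-4)))*(-4))*(5 + (-1)² + 4*(-1)) = (2 + (6 + (8 + 16 - 24))*(-4))*(5 + 1 - 4) = (2 + (6 + 0)*(-4))*2 = (2 + 6*(-4))*2 = (2 - 24)*2 = -22*2 = -44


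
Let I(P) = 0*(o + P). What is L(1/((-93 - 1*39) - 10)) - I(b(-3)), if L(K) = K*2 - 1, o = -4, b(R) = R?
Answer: -72/71 ≈ -1.0141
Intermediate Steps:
L(K) = -1 + 2*K (L(K) = 2*K - 1 = -1 + 2*K)
I(P) = 0 (I(P) = 0*(-4 + P) = 0)
L(1/((-93 - 1*39) - 10)) - I(b(-3)) = (-1 + 2/((-93 - 1*39) - 10)) - 1*0 = (-1 + 2/((-93 - 39) - 10)) + 0 = (-1 + 2/(-132 - 10)) + 0 = (-1 + 2/(-142)) + 0 = (-1 + 2*(-1/142)) + 0 = (-1 - 1/71) + 0 = -72/71 + 0 = -72/71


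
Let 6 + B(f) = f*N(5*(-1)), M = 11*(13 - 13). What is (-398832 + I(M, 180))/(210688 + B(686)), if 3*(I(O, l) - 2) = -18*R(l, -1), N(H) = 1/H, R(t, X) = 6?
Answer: -997165/526362 ≈ -1.8944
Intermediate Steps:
M = 0 (M = 11*0 = 0)
I(O, l) = -34 (I(O, l) = 2 + (-18*6)/3 = 2 + (⅓)*(-108) = 2 - 36 = -34)
B(f) = -6 - f/5 (B(f) = -6 + f/((5*(-1))) = -6 + f/(-5) = -6 + f*(-⅕) = -6 - f/5)
(-398832 + I(M, 180))/(210688 + B(686)) = (-398832 - 34)/(210688 + (-6 - ⅕*686)) = -398866/(210688 + (-6 - 686/5)) = -398866/(210688 - 716/5) = -398866/1052724/5 = -398866*5/1052724 = -997165/526362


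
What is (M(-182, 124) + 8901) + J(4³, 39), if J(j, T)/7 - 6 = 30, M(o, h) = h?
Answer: 9277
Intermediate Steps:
J(j, T) = 252 (J(j, T) = 42 + 7*30 = 42 + 210 = 252)
(M(-182, 124) + 8901) + J(4³, 39) = (124 + 8901) + 252 = 9025 + 252 = 9277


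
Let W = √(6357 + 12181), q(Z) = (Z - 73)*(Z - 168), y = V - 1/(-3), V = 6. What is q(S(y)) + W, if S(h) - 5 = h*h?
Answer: 277606/81 + √18538 ≈ 3563.4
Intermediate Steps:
y = 19/3 (y = 6 - 1/(-3) = 6 - 1*(-⅓) = 6 + ⅓ = 19/3 ≈ 6.3333)
S(h) = 5 + h² (S(h) = 5 + h*h = 5 + h²)
q(Z) = (-168 + Z)*(-73 + Z) (q(Z) = (-73 + Z)*(-168 + Z) = (-168 + Z)*(-73 + Z))
W = √18538 ≈ 136.15
q(S(y)) + W = (12264 + (5 + (19/3)²)² - 241*(5 + (19/3)²)) + √18538 = (12264 + (5 + 361/9)² - 241*(5 + 361/9)) + √18538 = (12264 + (406/9)² - 241*406/9) + √18538 = (12264 + 164836/81 - 97846/9) + √18538 = 277606/81 + √18538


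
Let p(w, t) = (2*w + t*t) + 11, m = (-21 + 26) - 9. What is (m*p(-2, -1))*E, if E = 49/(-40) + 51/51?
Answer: 36/5 ≈ 7.2000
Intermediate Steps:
m = -4 (m = 5 - 9 = -4)
E = -9/40 (E = 49*(-1/40) + 51*(1/51) = -49/40 + 1 = -9/40 ≈ -0.22500)
p(w, t) = 11 + t² + 2*w (p(w, t) = (2*w + t²) + 11 = (t² + 2*w) + 11 = 11 + t² + 2*w)
(m*p(-2, -1))*E = -4*(11 + (-1)² + 2*(-2))*(-9/40) = -4*(11 + 1 - 4)*(-9/40) = -4*8*(-9/40) = -32*(-9/40) = 36/5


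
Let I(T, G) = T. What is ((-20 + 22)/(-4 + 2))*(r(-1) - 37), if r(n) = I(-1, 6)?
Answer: 38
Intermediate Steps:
r(n) = -1
((-20 + 22)/(-4 + 2))*(r(-1) - 37) = ((-20 + 22)/(-4 + 2))*(-1 - 37) = (2/(-2))*(-38) = (2*(-1/2))*(-38) = -1*(-38) = 38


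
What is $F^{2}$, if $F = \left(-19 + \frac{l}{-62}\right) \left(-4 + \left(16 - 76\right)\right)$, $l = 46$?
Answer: $\frac{1534132224}{961} \approx 1.5964 \cdot 10^{6}$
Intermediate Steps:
$F = \frac{39168}{31}$ ($F = \left(-19 + \frac{46}{-62}\right) \left(-4 + \left(16 - 76\right)\right) = \left(-19 + 46 \left(- \frac{1}{62}\right)\right) \left(-4 - 60\right) = \left(-19 - \frac{23}{31}\right) \left(-64\right) = \left(- \frac{612}{31}\right) \left(-64\right) = \frac{39168}{31} \approx 1263.5$)
$F^{2} = \left(\frac{39168}{31}\right)^{2} = \frac{1534132224}{961}$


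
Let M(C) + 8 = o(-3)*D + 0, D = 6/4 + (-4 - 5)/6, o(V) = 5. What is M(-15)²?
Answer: 64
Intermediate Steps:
D = 0 (D = 6*(¼) - 9*⅙ = 3/2 - 3/2 = 0)
M(C) = -8 (M(C) = -8 + (5*0 + 0) = -8 + (0 + 0) = -8 + 0 = -8)
M(-15)² = (-8)² = 64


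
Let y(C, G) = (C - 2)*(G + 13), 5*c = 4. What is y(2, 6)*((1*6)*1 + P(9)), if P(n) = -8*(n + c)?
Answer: 0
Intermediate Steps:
c = 4/5 (c = (1/5)*4 = 4/5 ≈ 0.80000)
y(C, G) = (-2 + C)*(13 + G)
P(n) = -32/5 - 8*n (P(n) = -8*(n + 4/5) = -8*(4/5 + n) = -32/5 - 8*n)
y(2, 6)*((1*6)*1 + P(9)) = (-26 - 2*6 + 13*2 + 2*6)*((1*6)*1 + (-32/5 - 8*9)) = (-26 - 12 + 26 + 12)*(6*1 + (-32/5 - 72)) = 0*(6 - 392/5) = 0*(-362/5) = 0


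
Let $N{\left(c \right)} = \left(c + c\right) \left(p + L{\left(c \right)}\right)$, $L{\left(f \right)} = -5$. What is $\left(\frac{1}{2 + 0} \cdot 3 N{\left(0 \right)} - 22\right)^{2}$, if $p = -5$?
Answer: $484$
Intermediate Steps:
$N{\left(c \right)} = - 20 c$ ($N{\left(c \right)} = \left(c + c\right) \left(-5 - 5\right) = 2 c \left(-10\right) = - 20 c$)
$\left(\frac{1}{2 + 0} \cdot 3 N{\left(0 \right)} - 22\right)^{2} = \left(\frac{1}{2 + 0} \cdot 3 \left(\left(-20\right) 0\right) - 22\right)^{2} = \left(\frac{1}{2} \cdot 3 \cdot 0 - 22\right)^{2} = \left(\frac{3}{2} \cdot 0 - 22\right)^{2} = \left(0 - 22\right)^{2} = \left(-22\right)^{2} = 484$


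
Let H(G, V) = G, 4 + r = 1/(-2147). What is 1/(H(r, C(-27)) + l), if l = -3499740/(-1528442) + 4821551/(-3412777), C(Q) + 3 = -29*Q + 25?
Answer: -5599624733636399/17490519648313120 ≈ -0.32015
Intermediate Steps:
r = -8589/2147 (r = -4 + 1/(-2147) = -4 - 1/2147 = -8589/2147 ≈ -4.0005)
C(Q) = 22 - 29*Q (C(Q) = -3 + (-29*Q + 25) = -3 + (25 - 29*Q) = 22 - 29*Q)
l = 2287185562219/2608115851717 (l = -3499740*(-1/1528442) + 4821551*(-1/3412777) = 1749870/764221 - 4821551/3412777 = 2287185562219/2608115851717 ≈ 0.87695)
1/(H(r, C(-27)) + l) = 1/(-8589/2147 + 2287185562219/2608115851717) = 1/(-17490519648313120/5599624733636399) = -5599624733636399/17490519648313120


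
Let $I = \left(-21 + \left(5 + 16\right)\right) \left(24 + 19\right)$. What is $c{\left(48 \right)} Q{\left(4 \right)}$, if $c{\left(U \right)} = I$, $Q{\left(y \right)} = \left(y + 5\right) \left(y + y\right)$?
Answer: $0$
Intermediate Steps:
$Q{\left(y \right)} = 2 y \left(5 + y\right)$ ($Q{\left(y \right)} = \left(5 + y\right) 2 y = 2 y \left(5 + y\right)$)
$I = 0$ ($I = \left(-21 + 21\right) 43 = 0 \cdot 43 = 0$)
$c{\left(U \right)} = 0$
$c{\left(48 \right)} Q{\left(4 \right)} = 0 \cdot 2 \cdot 4 \left(5 + 4\right) = 0 \cdot 2 \cdot 4 \cdot 9 = 0 \cdot 72 = 0$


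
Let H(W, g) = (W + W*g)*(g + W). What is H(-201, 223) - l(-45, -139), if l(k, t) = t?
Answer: -990389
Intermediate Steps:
H(W, g) = (W + g)*(W + W*g) (H(W, g) = (W + W*g)*(W + g) = (W + g)*(W + W*g))
H(-201, 223) - l(-45, -139) = -201*(-201 + 223 + 223² - 201*223) - 1*(-139) = -201*(-201 + 223 + 49729 - 44823) + 139 = -201*4928 + 139 = -990528 + 139 = -990389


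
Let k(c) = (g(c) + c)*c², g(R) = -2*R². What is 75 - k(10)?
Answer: 19075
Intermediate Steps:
k(c) = c²*(c - 2*c²) (k(c) = (-2*c² + c)*c² = (c - 2*c²)*c² = c²*(c - 2*c²))
75 - k(10) = 75 - 10³*(1 - 2*10) = 75 - 1000*(1 - 20) = 75 - 1000*(-19) = 75 - 1*(-19000) = 75 + 19000 = 19075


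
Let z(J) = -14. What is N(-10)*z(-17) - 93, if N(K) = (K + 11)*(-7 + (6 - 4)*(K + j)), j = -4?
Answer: 397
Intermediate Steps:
N(K) = (-15 + 2*K)*(11 + K) (N(K) = (K + 11)*(-7 + (6 - 4)*(K - 4)) = (11 + K)*(-7 + 2*(-4 + K)) = (11 + K)*(-7 + (-8 + 2*K)) = (11 + K)*(-15 + 2*K) = (-15 + 2*K)*(11 + K))
N(-10)*z(-17) - 93 = (-165 + 2*(-10)² + 7*(-10))*(-14) - 93 = (-165 + 2*100 - 70)*(-14) - 93 = (-165 + 200 - 70)*(-14) - 93 = -35*(-14) - 93 = 490 - 93 = 397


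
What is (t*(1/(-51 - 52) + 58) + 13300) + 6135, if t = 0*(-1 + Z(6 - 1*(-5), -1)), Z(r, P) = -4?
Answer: 19435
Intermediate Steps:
t = 0 (t = 0*(-1 - 4) = 0*(-5) = 0)
(t*(1/(-51 - 52) + 58) + 13300) + 6135 = (0*(1/(-51 - 52) + 58) + 13300) + 6135 = (0*(1/(-103) + 58) + 13300) + 6135 = (0*(-1/103 + 58) + 13300) + 6135 = (0*(5973/103) + 13300) + 6135 = (0 + 13300) + 6135 = 13300 + 6135 = 19435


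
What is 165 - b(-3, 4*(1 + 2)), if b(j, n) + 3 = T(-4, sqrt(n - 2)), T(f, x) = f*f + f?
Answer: 156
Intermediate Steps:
T(f, x) = f + f**2 (T(f, x) = f**2 + f = f + f**2)
b(j, n) = 9 (b(j, n) = -3 - 4*(1 - 4) = -3 - 4*(-3) = -3 + 12 = 9)
165 - b(-3, 4*(1 + 2)) = 165 - 1*9 = 165 - 9 = 156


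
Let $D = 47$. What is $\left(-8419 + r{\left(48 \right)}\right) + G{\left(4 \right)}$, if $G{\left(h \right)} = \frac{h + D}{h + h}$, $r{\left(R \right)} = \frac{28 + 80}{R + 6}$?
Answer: $- \frac{67285}{8} \approx -8410.6$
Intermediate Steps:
$r{\left(R \right)} = \frac{108}{6 + R}$
$G{\left(h \right)} = \frac{47 + h}{2 h}$ ($G{\left(h \right)} = \frac{h + 47}{h + h} = \frac{47 + h}{2 h}$)
$\left(-8419 + r{\left(48 \right)}\right) + G{\left(4 \right)} = \left(-8419 + \frac{108}{6 + 48}\right) + \frac{47 + 4}{2 \cdot 4} = \left(-8419 + \frac{108}{54}\right) + \frac{1}{2} \cdot \frac{1}{4} \cdot 51 = \left(-8419 + 108 \cdot \frac{1}{54}\right) + \frac{51}{8} = \left(-8419 + 2\right) + \frac{51}{8} = -8417 + \frac{51}{8} = - \frac{67285}{8}$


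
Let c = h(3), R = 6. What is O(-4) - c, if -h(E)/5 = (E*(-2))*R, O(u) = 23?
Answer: -157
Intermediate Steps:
h(E) = 60*E (h(E) = -5*E*(-2)*6 = -5*(-2*E)*6 = -(-60)*E = 60*E)
c = 180 (c = 60*3 = 180)
O(-4) - c = 23 - 1*180 = 23 - 180 = -157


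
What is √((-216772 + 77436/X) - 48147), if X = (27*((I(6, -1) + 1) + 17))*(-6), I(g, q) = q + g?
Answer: I*√140153145/23 ≈ 514.72*I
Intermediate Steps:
I(g, q) = g + q
X = -3726 (X = (27*(((6 - 1) + 1) + 17))*(-6) = (27*((5 + 1) + 17))*(-6) = (27*(6 + 17))*(-6) = (27*23)*(-6) = 621*(-6) = -3726)
√((-216772 + 77436/X) - 48147) = √((-216772 + 77436/(-3726)) - 48147) = √((-216772 + 77436*(-1/3726)) - 48147) = √((-216772 - 478/23) - 48147) = √(-4986234/23 - 48147) = √(-6093615/23) = I*√140153145/23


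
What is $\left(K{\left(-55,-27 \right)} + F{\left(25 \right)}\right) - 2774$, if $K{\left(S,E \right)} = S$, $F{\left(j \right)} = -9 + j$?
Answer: $-2813$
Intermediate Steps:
$\left(K{\left(-55,-27 \right)} + F{\left(25 \right)}\right) - 2774 = \left(-55 + \left(-9 + 25\right)\right) - 2774 = \left(-55 + 16\right) - 2774 = -39 - 2774 = -2813$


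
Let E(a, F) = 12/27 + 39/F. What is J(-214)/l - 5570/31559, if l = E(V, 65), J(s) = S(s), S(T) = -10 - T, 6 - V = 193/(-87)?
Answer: 289449830/1483273 ≈ 195.14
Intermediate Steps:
V = 715/87 (V = 6 - 193/(-87) = 6 - 193*(-1)/87 = 6 - 1*(-193/87) = 6 + 193/87 = 715/87 ≈ 8.2184)
J(s) = -10 - s
E(a, F) = 4/9 + 39/F (E(a, F) = 12*(1/27) + 39/F = 4/9 + 39/F)
l = 47/45 (l = 4/9 + 39/65 = 4/9 + 39*(1/65) = 4/9 + ⅗ = 47/45 ≈ 1.0444)
J(-214)/l - 5570/31559 = (-10 - 1*(-214))/(47/45) - 5570/31559 = (-10 + 214)*(45/47) - 5570*1/31559 = 204*(45/47) - 5570/31559 = 9180/47 - 5570/31559 = 289449830/1483273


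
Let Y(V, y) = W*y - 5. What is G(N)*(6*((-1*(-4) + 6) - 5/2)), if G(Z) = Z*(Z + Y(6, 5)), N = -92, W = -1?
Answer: 422280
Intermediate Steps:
Y(V, y) = -5 - y (Y(V, y) = -y - 5 = -5 - y)
G(Z) = Z*(-10 + Z) (G(Z) = Z*(Z + (-5 - 1*5)) = Z*(Z + (-5 - 5)) = Z*(Z - 10) = Z*(-10 + Z))
G(N)*(6*((-1*(-4) + 6) - 5/2)) = (-92*(-10 - 92))*(6*((-1*(-4) + 6) - 5/2)) = (-92*(-102))*(6*((4 + 6) - 5*1/2)) = 9384*(6*(10 - 5/2)) = 9384*(6*(15/2)) = 9384*45 = 422280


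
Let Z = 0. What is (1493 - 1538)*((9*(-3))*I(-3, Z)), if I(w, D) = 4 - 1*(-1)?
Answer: 6075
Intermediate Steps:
I(w, D) = 5 (I(w, D) = 4 + 1 = 5)
(1493 - 1538)*((9*(-3))*I(-3, Z)) = (1493 - 1538)*((9*(-3))*5) = -(-1215)*5 = -45*(-135) = 6075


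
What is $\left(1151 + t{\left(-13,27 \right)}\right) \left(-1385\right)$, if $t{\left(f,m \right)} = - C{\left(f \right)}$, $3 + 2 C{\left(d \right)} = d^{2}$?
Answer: $-1479180$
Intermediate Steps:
$C{\left(d \right)} = - \frac{3}{2} + \frac{d^{2}}{2}$
$t{\left(f,m \right)} = \frac{3}{2} - \frac{f^{2}}{2}$ ($t{\left(f,m \right)} = - (- \frac{3}{2} + \frac{f^{2}}{2}) = \frac{3}{2} - \frac{f^{2}}{2}$)
$\left(1151 + t{\left(-13,27 \right)}\right) \left(-1385\right) = \left(1151 + \left(\frac{3}{2} - \frac{\left(-13\right)^{2}}{2}\right)\right) \left(-1385\right) = \left(1151 + \left(\frac{3}{2} - \frac{169}{2}\right)\right) \left(-1385\right) = \left(1151 - 83\right) \left(-1385\right) = 1068 \left(-1385\right) = -1479180$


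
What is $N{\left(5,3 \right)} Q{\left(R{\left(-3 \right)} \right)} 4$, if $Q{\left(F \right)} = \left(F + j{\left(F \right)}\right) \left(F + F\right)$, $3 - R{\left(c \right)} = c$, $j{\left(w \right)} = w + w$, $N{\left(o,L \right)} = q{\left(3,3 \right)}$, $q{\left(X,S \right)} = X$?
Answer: $2592$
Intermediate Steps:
$N{\left(o,L \right)} = 3$
$j{\left(w \right)} = 2 w$
$R{\left(c \right)} = 3 - c$
$Q{\left(F \right)} = 6 F^{2}$ ($Q{\left(F \right)} = \left(F + 2 F\right) \left(F + F\right) = 3 F 2 F = 6 F^{2}$)
$N{\left(5,3 \right)} Q{\left(R{\left(-3 \right)} \right)} 4 = 3 \cdot 6 \left(3 - -3\right)^{2} \cdot 4 = 3 \cdot 6 \left(3 + 3\right)^{2} \cdot 4 = 3 \cdot 6 \cdot 6^{2} \cdot 4 = 3 \cdot 6 \cdot 36 \cdot 4 = 3 \cdot 216 \cdot 4 = 648 \cdot 4 = 2592$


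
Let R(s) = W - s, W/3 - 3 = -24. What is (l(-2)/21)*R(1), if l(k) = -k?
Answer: -128/21 ≈ -6.0952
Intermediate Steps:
W = -63 (W = 9 + 3*(-24) = 9 - 72 = -63)
R(s) = -63 - s
(l(-2)/21)*R(1) = (-1*(-2)/21)*(-63 - 1*1) = (2*(1/21))*(-63 - 1) = (2/21)*(-64) = -128/21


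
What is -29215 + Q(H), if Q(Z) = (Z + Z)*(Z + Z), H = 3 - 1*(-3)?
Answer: -29071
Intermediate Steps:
H = 6 (H = 3 + 3 = 6)
Q(Z) = 4*Z² (Q(Z) = (2*Z)*(2*Z) = 4*Z²)
-29215 + Q(H) = -29215 + 4*6² = -29215 + 4*36 = -29215 + 144 = -29071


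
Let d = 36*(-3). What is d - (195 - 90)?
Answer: -213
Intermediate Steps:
d = -108
d - (195 - 90) = -108 - (195 - 90) = -108 - 1*105 = -108 - 105 = -213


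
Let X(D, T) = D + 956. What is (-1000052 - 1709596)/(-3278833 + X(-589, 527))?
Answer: 150536/182137 ≈ 0.82650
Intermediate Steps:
X(D, T) = 956 + D
(-1000052 - 1709596)/(-3278833 + X(-589, 527)) = (-1000052 - 1709596)/(-3278833 + (956 - 589)) = -2709648/(-3278833 + 367) = -2709648/(-3278466) = -2709648*(-1/3278466) = 150536/182137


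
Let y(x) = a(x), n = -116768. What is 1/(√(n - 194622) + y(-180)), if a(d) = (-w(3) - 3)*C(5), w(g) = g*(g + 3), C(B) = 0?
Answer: -I*√311390/311390 ≈ -0.001792*I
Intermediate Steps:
w(g) = g*(3 + g)
a(d) = 0 (a(d) = (-3*(3 + 3) - 3)*0 = (-3*6 - 3)*0 = (-1*18 - 3)*0 = (-18 - 3)*0 = -21*0 = 0)
y(x) = 0
1/(√(n - 194622) + y(-180)) = 1/(√(-116768 - 194622) + 0) = 1/(√(-311390) + 0) = 1/(I*√311390 + 0) = 1/(I*√311390) = -I*√311390/311390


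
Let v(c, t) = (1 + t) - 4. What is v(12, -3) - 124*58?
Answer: -7198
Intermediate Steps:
v(c, t) = -3 + t
v(12, -3) - 124*58 = (-3 - 3) - 124*58 = -6 - 7192 = -7198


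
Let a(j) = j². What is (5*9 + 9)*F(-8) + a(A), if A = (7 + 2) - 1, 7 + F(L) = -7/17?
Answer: -5716/17 ≈ -336.24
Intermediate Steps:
F(L) = -126/17 (F(L) = -7 - 7/17 = -126/17)
A = 8 (A = 9 - 1 = 8)
(5*9 + 9)*F(-8) + a(A) = (5*9 + 9)*(-126/17) + 8² = (45 + 9)*(-126/17) + 64 = 54*(-126/17) + 64 = -6804/17 + 64 = -5716/17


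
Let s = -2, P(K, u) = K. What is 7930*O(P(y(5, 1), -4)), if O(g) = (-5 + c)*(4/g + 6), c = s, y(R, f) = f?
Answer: -555100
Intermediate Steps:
c = -2
O(g) = -42 - 28/g (O(g) = (-5 - 2)*(4/g + 6) = -7*(6 + 4/g) = -42 - 28/g)
7930*O(P(y(5, 1), -4)) = 7930*(-42 - 28/1) = 7930*(-42 - 28*1) = 7930*(-42 - 28) = 7930*(-70) = -555100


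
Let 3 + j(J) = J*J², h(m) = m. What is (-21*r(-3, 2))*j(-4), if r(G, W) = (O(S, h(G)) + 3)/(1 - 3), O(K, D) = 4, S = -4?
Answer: -9849/2 ≈ -4924.5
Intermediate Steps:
j(J) = -3 + J³ (j(J) = -3 + J*J² = -3 + J³)
r(G, W) = -7/2 (r(G, W) = (4 + 3)/(1 - 3) = 7/(-2) = 7*(-½) = -7/2)
(-21*r(-3, 2))*j(-4) = (-21*(-7/2))*(-3 + (-4)³) = 147*(-3 - 64)/2 = (147/2)*(-67) = -9849/2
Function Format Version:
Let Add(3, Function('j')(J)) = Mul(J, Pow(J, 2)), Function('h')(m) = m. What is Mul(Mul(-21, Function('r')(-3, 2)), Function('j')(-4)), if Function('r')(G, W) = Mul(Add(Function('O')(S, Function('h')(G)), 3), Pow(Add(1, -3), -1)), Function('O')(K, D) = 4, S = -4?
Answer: Rational(-9849, 2) ≈ -4924.5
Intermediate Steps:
Function('j')(J) = Add(-3, Pow(J, 3)) (Function('j')(J) = Add(-3, Mul(J, Pow(J, 2))) = Add(-3, Pow(J, 3)))
Function('r')(G, W) = Rational(-7, 2) (Function('r')(G, W) = Mul(Add(4, 3), Pow(Add(1, -3), -1)) = Mul(7, Pow(-2, -1)) = Mul(7, Rational(-1, 2)) = Rational(-7, 2))
Mul(Mul(-21, Function('r')(-3, 2)), Function('j')(-4)) = Mul(Mul(-21, Rational(-7, 2)), Add(-3, Pow(-4, 3))) = Mul(Rational(147, 2), Add(-3, -64)) = Mul(Rational(147, 2), -67) = Rational(-9849, 2)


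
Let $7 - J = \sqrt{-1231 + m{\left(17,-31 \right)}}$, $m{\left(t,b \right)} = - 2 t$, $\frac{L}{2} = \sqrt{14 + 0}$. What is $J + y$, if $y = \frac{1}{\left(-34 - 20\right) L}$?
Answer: $7 - \frac{\sqrt{14}}{1512} - i \sqrt{1265} \approx 6.9975 - 35.567 i$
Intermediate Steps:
$L = 2 \sqrt{14}$ ($L = 2 \sqrt{14 + 0} = 2 \sqrt{14} \approx 7.4833$)
$J = 7 - i \sqrt{1265}$ ($J = 7 - \sqrt{-1231 - 34} = 7 - \sqrt{-1265} = 7 - i \sqrt{1265} \approx 7.0 - 35.567 i$)
$y = - \frac{\sqrt{14}}{1512}$ ($y = \frac{1}{\left(-34 - 20\right) 2 \sqrt{14}} = \frac{1}{\left(-54\right) 2 \sqrt{14}} = \frac{1}{\left(-108\right) \sqrt{14}} = - \frac{\sqrt{14}}{1512} \approx -0.0024746$)
$J + y = \left(7 - i \sqrt{1265}\right) - \frac{\sqrt{14}}{1512} = 7 - \frac{\sqrt{14}}{1512} - i \sqrt{1265}$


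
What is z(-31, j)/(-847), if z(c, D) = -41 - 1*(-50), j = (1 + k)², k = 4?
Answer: -9/847 ≈ -0.010626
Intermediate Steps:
j = 25 (j = (1 + 4)² = 5² = 25)
z(c, D) = 9 (z(c, D) = -41 + 50 = 9)
z(-31, j)/(-847) = 9/(-847) = 9*(-1/847) = -9/847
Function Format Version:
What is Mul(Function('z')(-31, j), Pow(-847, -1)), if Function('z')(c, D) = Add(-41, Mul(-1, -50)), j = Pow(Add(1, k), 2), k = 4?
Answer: Rational(-9, 847) ≈ -0.010626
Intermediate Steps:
j = 25 (j = Pow(Add(1, 4), 2) = Pow(5, 2) = 25)
Function('z')(c, D) = 9 (Function('z')(c, D) = Add(-41, 50) = 9)
Mul(Function('z')(-31, j), Pow(-847, -1)) = Mul(9, Pow(-847, -1)) = Mul(9, Rational(-1, 847)) = Rational(-9, 847)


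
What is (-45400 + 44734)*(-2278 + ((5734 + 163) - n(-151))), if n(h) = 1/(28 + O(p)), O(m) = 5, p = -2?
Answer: -26512572/11 ≈ -2.4102e+6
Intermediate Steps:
n(h) = 1/33 (n(h) = 1/(28 + 5) = 1/33)
(-45400 + 44734)*(-2278 + ((5734 + 163) - n(-151))) = (-45400 + 44734)*(-2278 + ((5734 + 163) - 1*1/33)) = -666*(-2278 + (5897 - 1/33)) = -666*(-2278 + 194600/33) = -666*119426/33 = -26512572/11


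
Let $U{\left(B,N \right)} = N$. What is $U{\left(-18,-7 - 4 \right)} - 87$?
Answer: $-98$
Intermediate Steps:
$U{\left(-18,-7 - 4 \right)} - 87 = \left(-7 - 4\right) - 87 = -11 - 87 = -98$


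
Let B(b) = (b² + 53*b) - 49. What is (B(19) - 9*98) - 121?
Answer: 316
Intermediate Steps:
B(b) = -49 + b² + 53*b
(B(19) - 9*98) - 121 = ((-49 + 19² + 53*19) - 9*98) - 121 = ((-49 + 361 + 1007) - 882) - 121 = (1319 - 882) - 121 = 437 - 121 = 316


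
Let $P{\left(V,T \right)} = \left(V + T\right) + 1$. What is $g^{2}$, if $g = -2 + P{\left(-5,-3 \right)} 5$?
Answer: $1369$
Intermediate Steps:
$P{\left(V,T \right)} = 1 + T + V$ ($P{\left(V,T \right)} = \left(T + V\right) + 1 = 1 + T + V$)
$g = -37$ ($g = -2 + \left(1 - 3 - 5\right) 5 = -2 - 35 = -37$)
$g^{2} = \left(-37\right)^{2} = 1369$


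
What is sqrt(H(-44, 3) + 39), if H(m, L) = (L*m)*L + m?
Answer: I*sqrt(401) ≈ 20.025*I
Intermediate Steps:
H(m, L) = m + m*L**2 (H(m, L) = m*L**2 + m = m + m*L**2)
sqrt(H(-44, 3) + 39) = sqrt(-44*(1 + 3**2) + 39) = sqrt(-44*(1 + 9) + 39) = sqrt(-44*10 + 39) = sqrt(-440 + 39) = sqrt(-401) = I*sqrt(401)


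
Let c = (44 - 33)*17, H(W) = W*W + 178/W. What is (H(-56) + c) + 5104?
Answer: 235867/28 ≈ 8423.8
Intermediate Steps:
H(W) = W² + 178/W
c = 187 (c = 11*17 = 187)
(H(-56) + c) + 5104 = ((178 + (-56)³)/(-56) + 187) + 5104 = (-(178 - 175616)/56 + 187) + 5104 = (-1/56*(-175438) + 187) + 5104 = (87719/28 + 187) + 5104 = 92955/28 + 5104 = 235867/28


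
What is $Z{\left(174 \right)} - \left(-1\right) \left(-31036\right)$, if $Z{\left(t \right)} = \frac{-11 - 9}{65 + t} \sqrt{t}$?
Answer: $-31036 - \frac{20 \sqrt{174}}{239} \approx -31037.0$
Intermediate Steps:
$Z{\left(t \right)} = - \frac{20 \sqrt{t}}{65 + t}$ ($Z{\left(t \right)} = - \frac{20}{65 + t} \sqrt{t} = - \frac{20 \sqrt{t}}{65 + t}$)
$Z{\left(174 \right)} - \left(-1\right) \left(-31036\right) = - \frac{20 \sqrt{174}}{65 + 174} - \left(-1\right) \left(-31036\right) = - \frac{20 \sqrt{174}}{239} - 31036 = -31036 - \frac{20 \sqrt{174}}{239}$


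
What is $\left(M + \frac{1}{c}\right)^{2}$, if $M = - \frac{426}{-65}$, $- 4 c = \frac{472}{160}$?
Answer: $\frac{397364356}{14707225} \approx 27.018$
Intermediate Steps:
$c = - \frac{59}{80}$ ($c = - \frac{472 \cdot \frac{1}{160}}{4} = \left(- \frac{1}{4}\right) \frac{59}{20} = - \frac{59}{80} \approx -0.7375$)
$M = \frac{426}{65}$ ($M = \left(-426\right) \left(- \frac{1}{65}\right) = \frac{426}{65} \approx 6.5538$)
$\left(M + \frac{1}{c}\right)^{2} = \left(\frac{426}{65} + \frac{1}{- \frac{59}{80}}\right)^{2} = \left(\frac{426}{65} - \frac{80}{59}\right)^{2} = \left(\frac{19934}{3835}\right)^{2} = \frac{397364356}{14707225}$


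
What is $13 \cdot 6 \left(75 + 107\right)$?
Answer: $14196$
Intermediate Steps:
$13 \cdot 6 \left(75 + 107\right) = 78 \cdot 182 = 14196$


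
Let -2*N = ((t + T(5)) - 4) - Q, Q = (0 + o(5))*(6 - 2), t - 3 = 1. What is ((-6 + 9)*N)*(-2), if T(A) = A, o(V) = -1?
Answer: 27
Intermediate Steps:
t = 4 (t = 3 + 1 = 4)
Q = -4 (Q = (0 - 1)*(6 - 2) = -1*4 = -4)
N = -9/2 (N = -(((4 + 5) - 4) - 1*(-4))/2 = -((9 - 4) + 4)/2 = -(5 + 4)/2 = -½*9 = -9/2 ≈ -4.5000)
((-6 + 9)*N)*(-2) = ((-6 + 9)*(-9/2))*(-2) = (3*(-9/2))*(-2) = -27/2*(-2) = 27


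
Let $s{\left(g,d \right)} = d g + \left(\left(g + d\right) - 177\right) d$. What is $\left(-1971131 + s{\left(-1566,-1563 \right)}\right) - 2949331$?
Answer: $2694474$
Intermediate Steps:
$s{\left(g,d \right)} = d g + d \left(-177 + d + g\right)$ ($s{\left(g,d \right)} = d g + \left(\left(d + g\right) - 177\right) d = d g + \left(-177 + d + g\right) d = d g + d \left(-177 + d + g\right)$)
$\left(-1971131 + s{\left(-1566,-1563 \right)}\right) - 2949331 = \left(-1971131 - 1563 \left(-177 - 1563 + 2 \left(-1566\right)\right)\right) - 2949331 = \left(-1971131 - 1563 \left(-177 - 1563 - 3132\right)\right) - 2949331 = \left(-1971131 - -7614936\right) - 2949331 = \left(-1971131 + 7614936\right) - 2949331 = 5643805 - 2949331 = 2694474$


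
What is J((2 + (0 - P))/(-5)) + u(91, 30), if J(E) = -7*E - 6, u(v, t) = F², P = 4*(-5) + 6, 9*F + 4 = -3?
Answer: 6887/405 ≈ 17.005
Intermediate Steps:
F = -7/9 (F = -4/9 + (⅑)*(-3) = -4/9 - ⅓ = -7/9 ≈ -0.77778)
P = -14 (P = -20 + 6 = -14)
u(v, t) = 49/81 (u(v, t) = (-7/9)² = 49/81)
J(E) = -6 - 7*E
J((2 + (0 - P))/(-5)) + u(91, 30) = (-6 - 7*(2 + (0 - 1*(-14)))/(-5)) + 49/81 = (-6 - 7*(2 + (0 + 14))*(-1)/5) + 49/81 = (-6 - 7*(2 + 14)*(-1)/5) + 49/81 = (-6 - 112*(-1)/5) + 49/81 = (-6 - 7*(-16/5)) + 49/81 = (-6 + 112/5) + 49/81 = 82/5 + 49/81 = 6887/405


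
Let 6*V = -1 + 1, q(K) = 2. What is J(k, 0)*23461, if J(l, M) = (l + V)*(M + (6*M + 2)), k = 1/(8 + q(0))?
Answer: 23461/5 ≈ 4692.2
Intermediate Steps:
V = 0 (V = (-1 + 1)/6 = (⅙)*0 = 0)
k = ⅒ (k = 1/(8 + 2) = 1/10 = ⅒ ≈ 0.10000)
J(l, M) = l*(2 + 7*M) (J(l, M) = (l + 0)*(M + (6*M + 2)) = l*(M + (2 + 6*M)) = l*(2 + 7*M))
J(k, 0)*23461 = ((2 + 7*0)/10)*23461 = ((2 + 0)/10)*23461 = ((⅒)*2)*23461 = (⅕)*23461 = 23461/5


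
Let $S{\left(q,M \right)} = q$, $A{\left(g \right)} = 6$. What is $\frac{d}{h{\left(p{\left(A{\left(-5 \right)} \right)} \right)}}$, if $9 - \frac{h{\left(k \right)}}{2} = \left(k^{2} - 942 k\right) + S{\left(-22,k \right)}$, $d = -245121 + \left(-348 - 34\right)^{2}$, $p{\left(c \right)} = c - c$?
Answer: $- \frac{99197}{62} \approx -1600.0$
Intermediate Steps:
$p{\left(c \right)} = 0$
$d = -99197$ ($d = -245121 + \left(-382\right)^{2} = -245121 + 145924 = -99197$)
$h{\left(k \right)} = 62 - 2 k^{2} + 1884 k$ ($h{\left(k \right)} = 18 - 2 \left(\left(k^{2} - 942 k\right) - 22\right) = 18 - 2 \left(-22 + k^{2} - 942 k\right) = 18 + \left(44 - 2 k^{2} + 1884 k\right) = 62 - 2 k^{2} + 1884 k$)
$\frac{d}{h{\left(p{\left(A{\left(-5 \right)} \right)} \right)}} = - \frac{99197}{62 - 2 \cdot 0^{2} + 1884 \cdot 0} = - \frac{99197}{62 - 0 + 0} = - \frac{99197}{62 + 0 + 0} = - \frac{99197}{62}$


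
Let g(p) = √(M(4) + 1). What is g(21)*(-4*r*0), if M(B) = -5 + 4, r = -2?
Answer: 0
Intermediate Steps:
M(B) = -1
g(p) = 0 (g(p) = √(-1 + 1) = √0 = 0)
g(21)*(-4*r*0) = 0*(-4*(-2)*0) = 0*(8*0) = 0*0 = 0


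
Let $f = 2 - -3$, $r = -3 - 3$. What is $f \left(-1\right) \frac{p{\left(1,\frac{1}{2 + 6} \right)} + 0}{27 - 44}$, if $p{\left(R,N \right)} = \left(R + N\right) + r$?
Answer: $- \frac{195}{136} \approx -1.4338$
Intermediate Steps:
$r = -6$
$f = 5$ ($f = 2 + 3 = 5$)
$p{\left(R,N \right)} = -6 + N + R$ ($p{\left(R,N \right)} = \left(R + N\right) - 6 = \left(N + R\right) - 6 = -6 + N + R$)
$f \left(-1\right) \frac{p{\left(1,\frac{1}{2 + 6} \right)} + 0}{27 - 44} = 5 \left(-1\right) \frac{\left(-6 + \frac{1}{2 + 6} + 1\right) + 0}{27 - 44} = - 5 \frac{\left(-6 + \frac{1}{8} + 1\right) + 0}{-17} = - 5 \left(\left(-6 + \frac{1}{8} + 1\right) + 0\right) \left(- \frac{1}{17}\right) = - 5 \left(- \frac{39}{8} + 0\right) \left(- \frac{1}{17}\right) = - 5 \left(\left(- \frac{39}{8}\right) \left(- \frac{1}{17}\right)\right) = \left(-5\right) \frac{39}{136} = - \frac{195}{136}$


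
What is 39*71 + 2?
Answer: 2771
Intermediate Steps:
39*71 + 2 = 2769 + 2 = 2771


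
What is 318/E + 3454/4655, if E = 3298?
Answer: 6435791/7676095 ≈ 0.83842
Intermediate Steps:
318/E + 3454/4655 = 318/3298 + 3454/4655 = 318*(1/3298) + 3454*(1/4655) = 159/1649 + 3454/4655 = 6435791/7676095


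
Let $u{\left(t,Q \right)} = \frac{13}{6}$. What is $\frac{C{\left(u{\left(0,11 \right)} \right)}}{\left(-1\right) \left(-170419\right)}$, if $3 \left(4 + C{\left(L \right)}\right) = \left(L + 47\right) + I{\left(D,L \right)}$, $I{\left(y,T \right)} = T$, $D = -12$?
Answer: $\frac{118}{1533771} \approx 7.6935 \cdot 10^{-5}$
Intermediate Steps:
$u{\left(t,Q \right)} = \frac{13}{6}$ ($u{\left(t,Q \right)} = 13 \cdot \frac{1}{6} = \frac{13}{6}$)
$C{\left(L \right)} = \frac{35}{3} + \frac{2 L}{3}$ ($C{\left(L \right)} = -4 + \frac{\left(L + 47\right) + L}{3} = -4 + \frac{\left(47 + L\right) + L}{3} = -4 + \frac{47 + 2 L}{3} = -4 + \left(\frac{47}{3} + \frac{2 L}{3}\right) = \frac{35}{3} + \frac{2 L}{3}$)
$\frac{C{\left(u{\left(0,11 \right)} \right)}}{\left(-1\right) \left(-170419\right)} = \frac{\frac{35}{3} + \frac{2}{3} \cdot \frac{13}{6}}{\left(-1\right) \left(-170419\right)} = \frac{\frac{35}{3} + \frac{13}{9}}{170419} = \frac{118}{9} \cdot \frac{1}{170419} = \frac{118}{1533771}$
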